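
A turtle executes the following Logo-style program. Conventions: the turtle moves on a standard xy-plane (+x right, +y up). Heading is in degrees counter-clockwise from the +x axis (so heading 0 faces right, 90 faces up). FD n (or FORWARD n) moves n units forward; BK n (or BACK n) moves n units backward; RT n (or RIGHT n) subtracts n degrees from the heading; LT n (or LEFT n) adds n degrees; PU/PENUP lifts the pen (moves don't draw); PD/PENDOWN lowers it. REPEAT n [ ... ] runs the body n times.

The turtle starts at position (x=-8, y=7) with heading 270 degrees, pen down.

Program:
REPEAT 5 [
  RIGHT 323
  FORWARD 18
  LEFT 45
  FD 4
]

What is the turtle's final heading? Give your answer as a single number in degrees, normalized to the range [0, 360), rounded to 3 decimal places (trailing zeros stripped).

Executing turtle program step by step:
Start: pos=(-8,7), heading=270, pen down
REPEAT 5 [
  -- iteration 1/5 --
  RT 323: heading 270 -> 307
  FD 18: (-8,7) -> (2.833,-7.375) [heading=307, draw]
  LT 45: heading 307 -> 352
  FD 4: (2.833,-7.375) -> (6.794,-7.932) [heading=352, draw]
  -- iteration 2/5 --
  RT 323: heading 352 -> 29
  FD 18: (6.794,-7.932) -> (22.537,0.794) [heading=29, draw]
  LT 45: heading 29 -> 74
  FD 4: (22.537,0.794) -> (23.639,4.639) [heading=74, draw]
  -- iteration 3/5 --
  RT 323: heading 74 -> 111
  FD 18: (23.639,4.639) -> (17.189,21.444) [heading=111, draw]
  LT 45: heading 111 -> 156
  FD 4: (17.189,21.444) -> (13.535,23.071) [heading=156, draw]
  -- iteration 4/5 --
  RT 323: heading 156 -> 193
  FD 18: (13.535,23.071) -> (-4.004,19.022) [heading=193, draw]
  LT 45: heading 193 -> 238
  FD 4: (-4.004,19.022) -> (-6.124,15.63) [heading=238, draw]
  -- iteration 5/5 --
  RT 323: heading 238 -> 275
  FD 18: (-6.124,15.63) -> (-4.555,-2.302) [heading=275, draw]
  LT 45: heading 275 -> 320
  FD 4: (-4.555,-2.302) -> (-1.491,-4.873) [heading=320, draw]
]
Final: pos=(-1.491,-4.873), heading=320, 10 segment(s) drawn

Answer: 320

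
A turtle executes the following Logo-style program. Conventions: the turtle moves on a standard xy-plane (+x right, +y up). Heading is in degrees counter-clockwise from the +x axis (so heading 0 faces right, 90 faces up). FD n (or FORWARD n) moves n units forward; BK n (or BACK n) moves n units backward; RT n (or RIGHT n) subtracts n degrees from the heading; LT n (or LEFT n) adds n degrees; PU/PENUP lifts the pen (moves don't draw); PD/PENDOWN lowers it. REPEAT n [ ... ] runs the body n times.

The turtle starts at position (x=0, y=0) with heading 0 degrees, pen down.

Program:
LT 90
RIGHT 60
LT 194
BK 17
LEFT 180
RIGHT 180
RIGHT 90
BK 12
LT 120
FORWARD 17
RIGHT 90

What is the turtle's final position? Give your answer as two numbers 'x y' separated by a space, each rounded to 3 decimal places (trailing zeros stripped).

Executing turtle program step by step:
Start: pos=(0,0), heading=0, pen down
LT 90: heading 0 -> 90
RT 60: heading 90 -> 30
LT 194: heading 30 -> 224
BK 17: (0,0) -> (12.229,11.809) [heading=224, draw]
LT 180: heading 224 -> 44
RT 180: heading 44 -> 224
RT 90: heading 224 -> 134
BK 12: (12.229,11.809) -> (20.565,3.177) [heading=134, draw]
LT 120: heading 134 -> 254
FD 17: (20.565,3.177) -> (15.879,-13.164) [heading=254, draw]
RT 90: heading 254 -> 164
Final: pos=(15.879,-13.164), heading=164, 3 segment(s) drawn

Answer: 15.879 -13.164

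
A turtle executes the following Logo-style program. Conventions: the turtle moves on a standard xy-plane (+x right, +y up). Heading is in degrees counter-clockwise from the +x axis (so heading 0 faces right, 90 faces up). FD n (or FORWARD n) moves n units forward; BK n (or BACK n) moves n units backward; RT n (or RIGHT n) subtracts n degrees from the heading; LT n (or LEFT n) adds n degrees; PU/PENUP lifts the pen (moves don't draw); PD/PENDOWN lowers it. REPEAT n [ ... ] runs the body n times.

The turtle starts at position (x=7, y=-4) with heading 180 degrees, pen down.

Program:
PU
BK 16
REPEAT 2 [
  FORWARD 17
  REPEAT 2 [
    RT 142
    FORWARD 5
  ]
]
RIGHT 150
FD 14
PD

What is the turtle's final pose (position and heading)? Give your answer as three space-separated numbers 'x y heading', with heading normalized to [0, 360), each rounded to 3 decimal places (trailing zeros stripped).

Executing turtle program step by step:
Start: pos=(7,-4), heading=180, pen down
PU: pen up
BK 16: (7,-4) -> (23,-4) [heading=180, move]
REPEAT 2 [
  -- iteration 1/2 --
  FD 17: (23,-4) -> (6,-4) [heading=180, move]
  REPEAT 2 [
    -- iteration 1/2 --
    RT 142: heading 180 -> 38
    FD 5: (6,-4) -> (9.94,-0.922) [heading=38, move]
    -- iteration 2/2 --
    RT 142: heading 38 -> 256
    FD 5: (9.94,-0.922) -> (8.73,-5.773) [heading=256, move]
  ]
  -- iteration 2/2 --
  FD 17: (8.73,-5.773) -> (4.618,-22.268) [heading=256, move]
  REPEAT 2 [
    -- iteration 1/2 --
    RT 142: heading 256 -> 114
    FD 5: (4.618,-22.268) -> (2.584,-17.7) [heading=114, move]
    -- iteration 2/2 --
    RT 142: heading 114 -> 332
    FD 5: (2.584,-17.7) -> (6.999,-20.048) [heading=332, move]
  ]
]
RT 150: heading 332 -> 182
FD 14: (6.999,-20.048) -> (-6.993,-20.536) [heading=182, move]
PD: pen down
Final: pos=(-6.993,-20.536), heading=182, 0 segment(s) drawn

Answer: -6.993 -20.536 182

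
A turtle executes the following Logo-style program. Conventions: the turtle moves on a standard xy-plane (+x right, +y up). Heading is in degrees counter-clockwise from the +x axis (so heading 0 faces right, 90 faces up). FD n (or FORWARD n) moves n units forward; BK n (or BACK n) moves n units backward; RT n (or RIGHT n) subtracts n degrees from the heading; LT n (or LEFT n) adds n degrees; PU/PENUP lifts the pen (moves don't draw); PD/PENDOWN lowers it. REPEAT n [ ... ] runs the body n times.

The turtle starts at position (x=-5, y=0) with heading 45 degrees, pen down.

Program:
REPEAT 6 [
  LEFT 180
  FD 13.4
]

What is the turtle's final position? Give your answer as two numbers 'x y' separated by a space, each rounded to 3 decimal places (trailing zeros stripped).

Executing turtle program step by step:
Start: pos=(-5,0), heading=45, pen down
REPEAT 6 [
  -- iteration 1/6 --
  LT 180: heading 45 -> 225
  FD 13.4: (-5,0) -> (-14.475,-9.475) [heading=225, draw]
  -- iteration 2/6 --
  LT 180: heading 225 -> 45
  FD 13.4: (-14.475,-9.475) -> (-5,0) [heading=45, draw]
  -- iteration 3/6 --
  LT 180: heading 45 -> 225
  FD 13.4: (-5,0) -> (-14.475,-9.475) [heading=225, draw]
  -- iteration 4/6 --
  LT 180: heading 225 -> 45
  FD 13.4: (-14.475,-9.475) -> (-5,0) [heading=45, draw]
  -- iteration 5/6 --
  LT 180: heading 45 -> 225
  FD 13.4: (-5,0) -> (-14.475,-9.475) [heading=225, draw]
  -- iteration 6/6 --
  LT 180: heading 225 -> 45
  FD 13.4: (-14.475,-9.475) -> (-5,0) [heading=45, draw]
]
Final: pos=(-5,0), heading=45, 6 segment(s) drawn

Answer: -5 0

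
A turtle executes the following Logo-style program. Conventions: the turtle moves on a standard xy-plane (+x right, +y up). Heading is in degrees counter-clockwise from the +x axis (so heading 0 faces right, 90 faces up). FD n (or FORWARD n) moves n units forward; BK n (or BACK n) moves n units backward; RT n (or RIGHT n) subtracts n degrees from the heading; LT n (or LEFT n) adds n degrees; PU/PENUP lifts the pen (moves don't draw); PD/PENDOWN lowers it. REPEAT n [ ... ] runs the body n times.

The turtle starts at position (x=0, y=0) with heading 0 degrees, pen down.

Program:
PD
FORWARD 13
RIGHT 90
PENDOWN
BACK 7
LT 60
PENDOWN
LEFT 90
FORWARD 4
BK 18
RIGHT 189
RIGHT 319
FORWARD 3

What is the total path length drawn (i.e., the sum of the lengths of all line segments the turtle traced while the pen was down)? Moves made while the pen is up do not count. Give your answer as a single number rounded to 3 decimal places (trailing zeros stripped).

Executing turtle program step by step:
Start: pos=(0,0), heading=0, pen down
PD: pen down
FD 13: (0,0) -> (13,0) [heading=0, draw]
RT 90: heading 0 -> 270
PD: pen down
BK 7: (13,0) -> (13,7) [heading=270, draw]
LT 60: heading 270 -> 330
PD: pen down
LT 90: heading 330 -> 60
FD 4: (13,7) -> (15,10.464) [heading=60, draw]
BK 18: (15,10.464) -> (6,-5.124) [heading=60, draw]
RT 189: heading 60 -> 231
RT 319: heading 231 -> 272
FD 3: (6,-5.124) -> (6.105,-8.123) [heading=272, draw]
Final: pos=(6.105,-8.123), heading=272, 5 segment(s) drawn

Segment lengths:
  seg 1: (0,0) -> (13,0), length = 13
  seg 2: (13,0) -> (13,7), length = 7
  seg 3: (13,7) -> (15,10.464), length = 4
  seg 4: (15,10.464) -> (6,-5.124), length = 18
  seg 5: (6,-5.124) -> (6.105,-8.123), length = 3
Total = 45

Answer: 45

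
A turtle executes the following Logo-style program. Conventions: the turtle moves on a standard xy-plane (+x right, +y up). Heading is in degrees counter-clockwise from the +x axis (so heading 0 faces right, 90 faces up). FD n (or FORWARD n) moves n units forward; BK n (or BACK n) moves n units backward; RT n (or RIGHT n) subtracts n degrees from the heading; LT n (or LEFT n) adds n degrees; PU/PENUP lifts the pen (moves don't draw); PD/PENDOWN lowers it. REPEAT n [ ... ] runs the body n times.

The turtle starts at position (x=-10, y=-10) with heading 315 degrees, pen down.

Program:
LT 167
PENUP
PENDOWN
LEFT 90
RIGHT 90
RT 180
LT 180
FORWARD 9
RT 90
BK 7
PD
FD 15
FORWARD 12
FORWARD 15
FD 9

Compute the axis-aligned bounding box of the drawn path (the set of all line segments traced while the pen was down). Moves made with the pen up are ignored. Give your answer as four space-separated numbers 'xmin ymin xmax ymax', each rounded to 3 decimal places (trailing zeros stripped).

Answer: -20.706 -10 22.545 20.949

Derivation:
Executing turtle program step by step:
Start: pos=(-10,-10), heading=315, pen down
LT 167: heading 315 -> 122
PU: pen up
PD: pen down
LT 90: heading 122 -> 212
RT 90: heading 212 -> 122
RT 180: heading 122 -> 302
LT 180: heading 302 -> 122
FD 9: (-10,-10) -> (-14.769,-2.368) [heading=122, draw]
RT 90: heading 122 -> 32
BK 7: (-14.769,-2.368) -> (-20.706,-6.077) [heading=32, draw]
PD: pen down
FD 15: (-20.706,-6.077) -> (-7.985,1.872) [heading=32, draw]
FD 12: (-7.985,1.872) -> (2.192,8.231) [heading=32, draw]
FD 15: (2.192,8.231) -> (14.912,16.18) [heading=32, draw]
FD 9: (14.912,16.18) -> (22.545,20.949) [heading=32, draw]
Final: pos=(22.545,20.949), heading=32, 6 segment(s) drawn

Segment endpoints: x in {-20.706, -14.769, -10, -7.985, 2.192, 14.912, 22.545}, y in {-10, -6.077, -2.368, 1.872, 8.231, 16.18, 20.949}
xmin=-20.706, ymin=-10, xmax=22.545, ymax=20.949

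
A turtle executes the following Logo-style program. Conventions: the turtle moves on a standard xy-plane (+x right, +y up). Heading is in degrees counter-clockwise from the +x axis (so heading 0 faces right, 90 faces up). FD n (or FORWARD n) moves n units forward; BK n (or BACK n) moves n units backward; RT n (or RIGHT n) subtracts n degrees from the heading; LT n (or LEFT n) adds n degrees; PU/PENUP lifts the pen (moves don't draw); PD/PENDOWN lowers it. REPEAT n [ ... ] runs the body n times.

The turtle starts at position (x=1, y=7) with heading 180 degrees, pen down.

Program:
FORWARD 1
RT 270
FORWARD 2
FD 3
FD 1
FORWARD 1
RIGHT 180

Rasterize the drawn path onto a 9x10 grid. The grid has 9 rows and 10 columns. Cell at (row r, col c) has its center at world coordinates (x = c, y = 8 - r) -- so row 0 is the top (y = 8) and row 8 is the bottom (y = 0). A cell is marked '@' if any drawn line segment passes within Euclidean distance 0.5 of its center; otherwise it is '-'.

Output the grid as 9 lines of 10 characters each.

Answer: ----------
@@--------
@---------
@---------
@---------
@---------
@---------
@---------
@---------

Derivation:
Segment 0: (1,7) -> (0,7)
Segment 1: (0,7) -> (0,5)
Segment 2: (0,5) -> (0,2)
Segment 3: (0,2) -> (0,1)
Segment 4: (0,1) -> (0,0)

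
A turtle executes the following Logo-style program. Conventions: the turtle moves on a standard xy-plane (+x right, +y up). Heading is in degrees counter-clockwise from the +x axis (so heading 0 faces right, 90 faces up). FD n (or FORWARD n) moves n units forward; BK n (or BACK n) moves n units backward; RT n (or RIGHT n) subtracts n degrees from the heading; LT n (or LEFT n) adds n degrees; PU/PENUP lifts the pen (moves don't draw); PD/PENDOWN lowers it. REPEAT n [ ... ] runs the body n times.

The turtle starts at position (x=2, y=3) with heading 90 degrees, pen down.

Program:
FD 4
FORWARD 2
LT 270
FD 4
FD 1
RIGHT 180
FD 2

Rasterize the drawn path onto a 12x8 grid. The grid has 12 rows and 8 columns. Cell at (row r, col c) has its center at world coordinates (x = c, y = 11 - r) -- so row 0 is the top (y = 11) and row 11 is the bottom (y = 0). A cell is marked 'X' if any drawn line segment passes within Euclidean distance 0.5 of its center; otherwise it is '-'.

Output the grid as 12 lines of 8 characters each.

Segment 0: (2,3) -> (2,7)
Segment 1: (2,7) -> (2,9)
Segment 2: (2,9) -> (6,9)
Segment 3: (6,9) -> (7,9)
Segment 4: (7,9) -> (5,9)

Answer: --------
--------
--XXXXXX
--X-----
--X-----
--X-----
--X-----
--X-----
--X-----
--------
--------
--------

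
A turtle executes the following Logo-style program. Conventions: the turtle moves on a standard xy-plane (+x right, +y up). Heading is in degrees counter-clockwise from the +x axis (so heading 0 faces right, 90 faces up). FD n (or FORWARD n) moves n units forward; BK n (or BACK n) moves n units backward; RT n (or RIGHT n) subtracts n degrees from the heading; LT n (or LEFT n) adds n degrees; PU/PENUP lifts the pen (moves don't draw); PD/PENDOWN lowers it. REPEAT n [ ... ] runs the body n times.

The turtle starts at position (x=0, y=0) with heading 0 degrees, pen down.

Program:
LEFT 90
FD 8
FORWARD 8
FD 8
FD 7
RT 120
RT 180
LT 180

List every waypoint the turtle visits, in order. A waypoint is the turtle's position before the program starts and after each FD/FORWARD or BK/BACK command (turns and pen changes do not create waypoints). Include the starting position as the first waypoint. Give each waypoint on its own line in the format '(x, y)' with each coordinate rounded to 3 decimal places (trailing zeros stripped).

Executing turtle program step by step:
Start: pos=(0,0), heading=0, pen down
LT 90: heading 0 -> 90
FD 8: (0,0) -> (0,8) [heading=90, draw]
FD 8: (0,8) -> (0,16) [heading=90, draw]
FD 8: (0,16) -> (0,24) [heading=90, draw]
FD 7: (0,24) -> (0,31) [heading=90, draw]
RT 120: heading 90 -> 330
RT 180: heading 330 -> 150
LT 180: heading 150 -> 330
Final: pos=(0,31), heading=330, 4 segment(s) drawn
Waypoints (5 total):
(0, 0)
(0, 8)
(0, 16)
(0, 24)
(0, 31)

Answer: (0, 0)
(0, 8)
(0, 16)
(0, 24)
(0, 31)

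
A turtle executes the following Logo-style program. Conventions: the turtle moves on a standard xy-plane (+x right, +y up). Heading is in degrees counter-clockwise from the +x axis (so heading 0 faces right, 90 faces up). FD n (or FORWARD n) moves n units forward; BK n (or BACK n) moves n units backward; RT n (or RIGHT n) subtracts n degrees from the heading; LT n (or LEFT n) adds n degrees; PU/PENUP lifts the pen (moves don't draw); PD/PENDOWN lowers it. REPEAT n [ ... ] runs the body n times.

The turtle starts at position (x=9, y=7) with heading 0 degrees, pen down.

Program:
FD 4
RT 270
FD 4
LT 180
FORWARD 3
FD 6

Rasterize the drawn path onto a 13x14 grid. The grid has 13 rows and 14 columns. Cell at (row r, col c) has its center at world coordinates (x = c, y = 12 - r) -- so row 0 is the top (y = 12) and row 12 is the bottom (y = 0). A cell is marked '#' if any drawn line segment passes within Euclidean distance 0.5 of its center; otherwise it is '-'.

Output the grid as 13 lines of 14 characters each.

Segment 0: (9,7) -> (13,7)
Segment 1: (13,7) -> (13,11)
Segment 2: (13,11) -> (13,8)
Segment 3: (13,8) -> (13,2)

Answer: --------------
-------------#
-------------#
-------------#
-------------#
---------#####
-------------#
-------------#
-------------#
-------------#
-------------#
--------------
--------------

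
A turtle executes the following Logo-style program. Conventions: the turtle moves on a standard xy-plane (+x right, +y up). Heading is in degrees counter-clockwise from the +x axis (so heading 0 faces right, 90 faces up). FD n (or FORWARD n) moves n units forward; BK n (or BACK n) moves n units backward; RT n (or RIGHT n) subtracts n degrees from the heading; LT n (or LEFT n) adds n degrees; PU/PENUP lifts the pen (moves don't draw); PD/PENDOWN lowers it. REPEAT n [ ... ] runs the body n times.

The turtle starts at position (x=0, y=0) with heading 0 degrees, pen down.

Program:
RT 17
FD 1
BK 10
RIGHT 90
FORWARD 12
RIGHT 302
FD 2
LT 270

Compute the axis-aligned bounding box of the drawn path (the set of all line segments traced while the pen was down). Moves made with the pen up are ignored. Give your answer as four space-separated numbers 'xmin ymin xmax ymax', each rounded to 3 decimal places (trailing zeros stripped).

Answer: -12.115 -10.354 0.956 2.631

Derivation:
Executing turtle program step by step:
Start: pos=(0,0), heading=0, pen down
RT 17: heading 0 -> 343
FD 1: (0,0) -> (0.956,-0.292) [heading=343, draw]
BK 10: (0.956,-0.292) -> (-8.607,2.631) [heading=343, draw]
RT 90: heading 343 -> 253
FD 12: (-8.607,2.631) -> (-12.115,-8.844) [heading=253, draw]
RT 302: heading 253 -> 311
FD 2: (-12.115,-8.844) -> (-10.803,-10.354) [heading=311, draw]
LT 270: heading 311 -> 221
Final: pos=(-10.803,-10.354), heading=221, 4 segment(s) drawn

Segment endpoints: x in {-12.115, -10.803, -8.607, 0, 0.956}, y in {-10.354, -8.844, -0.292, 0, 2.631}
xmin=-12.115, ymin=-10.354, xmax=0.956, ymax=2.631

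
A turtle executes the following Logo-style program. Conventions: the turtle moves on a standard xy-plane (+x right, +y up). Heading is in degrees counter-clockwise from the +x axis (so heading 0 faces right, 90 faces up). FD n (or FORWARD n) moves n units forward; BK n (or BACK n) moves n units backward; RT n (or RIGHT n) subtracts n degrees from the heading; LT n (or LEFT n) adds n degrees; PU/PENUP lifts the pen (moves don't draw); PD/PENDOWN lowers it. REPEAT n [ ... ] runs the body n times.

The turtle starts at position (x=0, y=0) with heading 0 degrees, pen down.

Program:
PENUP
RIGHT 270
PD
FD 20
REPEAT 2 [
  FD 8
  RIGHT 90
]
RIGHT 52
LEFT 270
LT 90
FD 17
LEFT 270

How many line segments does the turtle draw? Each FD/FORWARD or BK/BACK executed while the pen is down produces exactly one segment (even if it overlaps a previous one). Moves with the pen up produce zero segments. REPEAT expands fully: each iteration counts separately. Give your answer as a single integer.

Answer: 4

Derivation:
Executing turtle program step by step:
Start: pos=(0,0), heading=0, pen down
PU: pen up
RT 270: heading 0 -> 90
PD: pen down
FD 20: (0,0) -> (0,20) [heading=90, draw]
REPEAT 2 [
  -- iteration 1/2 --
  FD 8: (0,20) -> (0,28) [heading=90, draw]
  RT 90: heading 90 -> 0
  -- iteration 2/2 --
  FD 8: (0,28) -> (8,28) [heading=0, draw]
  RT 90: heading 0 -> 270
]
RT 52: heading 270 -> 218
LT 270: heading 218 -> 128
LT 90: heading 128 -> 218
FD 17: (8,28) -> (-5.396,17.534) [heading=218, draw]
LT 270: heading 218 -> 128
Final: pos=(-5.396,17.534), heading=128, 4 segment(s) drawn
Segments drawn: 4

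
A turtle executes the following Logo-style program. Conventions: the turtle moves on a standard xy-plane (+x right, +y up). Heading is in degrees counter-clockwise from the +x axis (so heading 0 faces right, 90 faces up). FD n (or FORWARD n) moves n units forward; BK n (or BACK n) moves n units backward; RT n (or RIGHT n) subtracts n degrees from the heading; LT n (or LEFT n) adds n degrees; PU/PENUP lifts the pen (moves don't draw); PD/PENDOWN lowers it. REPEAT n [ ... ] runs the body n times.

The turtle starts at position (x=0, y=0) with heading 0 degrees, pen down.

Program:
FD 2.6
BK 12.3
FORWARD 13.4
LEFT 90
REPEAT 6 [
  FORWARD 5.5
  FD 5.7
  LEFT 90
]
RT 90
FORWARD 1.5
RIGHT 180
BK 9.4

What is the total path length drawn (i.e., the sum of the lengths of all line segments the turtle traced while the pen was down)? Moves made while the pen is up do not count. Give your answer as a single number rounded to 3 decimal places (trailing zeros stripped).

Answer: 106.4

Derivation:
Executing turtle program step by step:
Start: pos=(0,0), heading=0, pen down
FD 2.6: (0,0) -> (2.6,0) [heading=0, draw]
BK 12.3: (2.6,0) -> (-9.7,0) [heading=0, draw]
FD 13.4: (-9.7,0) -> (3.7,0) [heading=0, draw]
LT 90: heading 0 -> 90
REPEAT 6 [
  -- iteration 1/6 --
  FD 5.5: (3.7,0) -> (3.7,5.5) [heading=90, draw]
  FD 5.7: (3.7,5.5) -> (3.7,11.2) [heading=90, draw]
  LT 90: heading 90 -> 180
  -- iteration 2/6 --
  FD 5.5: (3.7,11.2) -> (-1.8,11.2) [heading=180, draw]
  FD 5.7: (-1.8,11.2) -> (-7.5,11.2) [heading=180, draw]
  LT 90: heading 180 -> 270
  -- iteration 3/6 --
  FD 5.5: (-7.5,11.2) -> (-7.5,5.7) [heading=270, draw]
  FD 5.7: (-7.5,5.7) -> (-7.5,0) [heading=270, draw]
  LT 90: heading 270 -> 0
  -- iteration 4/6 --
  FD 5.5: (-7.5,0) -> (-2,0) [heading=0, draw]
  FD 5.7: (-2,0) -> (3.7,0) [heading=0, draw]
  LT 90: heading 0 -> 90
  -- iteration 5/6 --
  FD 5.5: (3.7,0) -> (3.7,5.5) [heading=90, draw]
  FD 5.7: (3.7,5.5) -> (3.7,11.2) [heading=90, draw]
  LT 90: heading 90 -> 180
  -- iteration 6/6 --
  FD 5.5: (3.7,11.2) -> (-1.8,11.2) [heading=180, draw]
  FD 5.7: (-1.8,11.2) -> (-7.5,11.2) [heading=180, draw]
  LT 90: heading 180 -> 270
]
RT 90: heading 270 -> 180
FD 1.5: (-7.5,11.2) -> (-9,11.2) [heading=180, draw]
RT 180: heading 180 -> 0
BK 9.4: (-9,11.2) -> (-18.4,11.2) [heading=0, draw]
Final: pos=(-18.4,11.2), heading=0, 17 segment(s) drawn

Segment lengths:
  seg 1: (0,0) -> (2.6,0), length = 2.6
  seg 2: (2.6,0) -> (-9.7,0), length = 12.3
  seg 3: (-9.7,0) -> (3.7,0), length = 13.4
  seg 4: (3.7,0) -> (3.7,5.5), length = 5.5
  seg 5: (3.7,5.5) -> (3.7,11.2), length = 5.7
  seg 6: (3.7,11.2) -> (-1.8,11.2), length = 5.5
  seg 7: (-1.8,11.2) -> (-7.5,11.2), length = 5.7
  seg 8: (-7.5,11.2) -> (-7.5,5.7), length = 5.5
  seg 9: (-7.5,5.7) -> (-7.5,0), length = 5.7
  seg 10: (-7.5,0) -> (-2,0), length = 5.5
  seg 11: (-2,0) -> (3.7,0), length = 5.7
  seg 12: (3.7,0) -> (3.7,5.5), length = 5.5
  seg 13: (3.7,5.5) -> (3.7,11.2), length = 5.7
  seg 14: (3.7,11.2) -> (-1.8,11.2), length = 5.5
  seg 15: (-1.8,11.2) -> (-7.5,11.2), length = 5.7
  seg 16: (-7.5,11.2) -> (-9,11.2), length = 1.5
  seg 17: (-9,11.2) -> (-18.4,11.2), length = 9.4
Total = 106.4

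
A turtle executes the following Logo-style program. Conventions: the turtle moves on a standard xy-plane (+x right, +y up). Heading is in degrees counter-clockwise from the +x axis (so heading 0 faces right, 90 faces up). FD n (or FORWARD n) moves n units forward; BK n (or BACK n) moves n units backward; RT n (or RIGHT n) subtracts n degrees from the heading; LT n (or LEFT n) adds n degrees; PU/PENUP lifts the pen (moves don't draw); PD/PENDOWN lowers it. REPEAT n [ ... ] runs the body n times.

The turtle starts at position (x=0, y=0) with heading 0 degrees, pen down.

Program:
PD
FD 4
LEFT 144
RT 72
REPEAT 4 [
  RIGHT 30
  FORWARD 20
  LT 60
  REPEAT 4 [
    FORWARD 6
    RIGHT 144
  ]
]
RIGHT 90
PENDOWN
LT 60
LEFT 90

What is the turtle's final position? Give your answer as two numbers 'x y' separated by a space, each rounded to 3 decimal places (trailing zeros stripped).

Executing turtle program step by step:
Start: pos=(0,0), heading=0, pen down
PD: pen down
FD 4: (0,0) -> (4,0) [heading=0, draw]
LT 144: heading 0 -> 144
RT 72: heading 144 -> 72
REPEAT 4 [
  -- iteration 1/4 --
  RT 30: heading 72 -> 42
  FD 20: (4,0) -> (18.863,13.383) [heading=42, draw]
  LT 60: heading 42 -> 102
  REPEAT 4 [
    -- iteration 1/4 --
    FD 6: (18.863,13.383) -> (17.615,19.251) [heading=102, draw]
    RT 144: heading 102 -> 318
    -- iteration 2/4 --
    FD 6: (17.615,19.251) -> (22.074,15.237) [heading=318, draw]
    RT 144: heading 318 -> 174
    -- iteration 3/4 --
    FD 6: (22.074,15.237) -> (16.107,15.864) [heading=174, draw]
    RT 144: heading 174 -> 30
    -- iteration 4/4 --
    FD 6: (16.107,15.864) -> (21.303,18.864) [heading=30, draw]
    RT 144: heading 30 -> 246
  ]
  -- iteration 2/4 --
  RT 30: heading 246 -> 216
  FD 20: (21.303,18.864) -> (5.123,7.108) [heading=216, draw]
  LT 60: heading 216 -> 276
  REPEAT 4 [
    -- iteration 1/4 --
    FD 6: (5.123,7.108) -> (5.75,1.141) [heading=276, draw]
    RT 144: heading 276 -> 132
    -- iteration 2/4 --
    FD 6: (5.75,1.141) -> (1.735,5.6) [heading=132, draw]
    RT 144: heading 132 -> 348
    -- iteration 3/4 --
    FD 6: (1.735,5.6) -> (7.604,4.352) [heading=348, draw]
    RT 144: heading 348 -> 204
    -- iteration 4/4 --
    FD 6: (7.604,4.352) -> (2.123,1.912) [heading=204, draw]
    RT 144: heading 204 -> 60
  ]
  -- iteration 3/4 --
  RT 30: heading 60 -> 30
  FD 20: (2.123,1.912) -> (19.443,11.912) [heading=30, draw]
  LT 60: heading 30 -> 90
  REPEAT 4 [
    -- iteration 1/4 --
    FD 6: (19.443,11.912) -> (19.443,17.912) [heading=90, draw]
    RT 144: heading 90 -> 306
    -- iteration 2/4 --
    FD 6: (19.443,17.912) -> (22.97,13.058) [heading=306, draw]
    RT 144: heading 306 -> 162
    -- iteration 3/4 --
    FD 6: (22.97,13.058) -> (17.264,14.912) [heading=162, draw]
    RT 144: heading 162 -> 18
    -- iteration 4/4 --
    FD 6: (17.264,14.912) -> (22.97,16.766) [heading=18, draw]
    RT 144: heading 18 -> 234
  ]
  -- iteration 4/4 --
  RT 30: heading 234 -> 204
  FD 20: (22.97,16.766) -> (4.699,8.631) [heading=204, draw]
  LT 60: heading 204 -> 264
  REPEAT 4 [
    -- iteration 1/4 --
    FD 6: (4.699,8.631) -> (4.072,2.664) [heading=264, draw]
    RT 144: heading 264 -> 120
    -- iteration 2/4 --
    FD 6: (4.072,2.664) -> (1.072,7.86) [heading=120, draw]
    RT 144: heading 120 -> 336
    -- iteration 3/4 --
    FD 6: (1.072,7.86) -> (6.553,5.42) [heading=336, draw]
    RT 144: heading 336 -> 192
    -- iteration 4/4 --
    FD 6: (6.553,5.42) -> (0.685,4.173) [heading=192, draw]
    RT 144: heading 192 -> 48
  ]
]
RT 90: heading 48 -> 318
PD: pen down
LT 60: heading 318 -> 18
LT 90: heading 18 -> 108
Final: pos=(0.685,4.173), heading=108, 21 segment(s) drawn

Answer: 0.685 4.173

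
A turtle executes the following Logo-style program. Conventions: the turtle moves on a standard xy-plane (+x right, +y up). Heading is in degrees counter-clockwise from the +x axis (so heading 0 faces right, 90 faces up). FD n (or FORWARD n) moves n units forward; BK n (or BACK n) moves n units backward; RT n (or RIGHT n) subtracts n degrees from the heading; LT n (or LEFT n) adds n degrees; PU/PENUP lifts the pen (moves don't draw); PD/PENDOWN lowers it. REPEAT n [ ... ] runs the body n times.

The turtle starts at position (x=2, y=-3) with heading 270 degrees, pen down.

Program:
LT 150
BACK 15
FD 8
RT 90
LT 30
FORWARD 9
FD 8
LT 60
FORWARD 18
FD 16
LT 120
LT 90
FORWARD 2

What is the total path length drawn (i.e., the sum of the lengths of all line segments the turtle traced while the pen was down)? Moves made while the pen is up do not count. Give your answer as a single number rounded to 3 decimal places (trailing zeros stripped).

Answer: 76

Derivation:
Executing turtle program step by step:
Start: pos=(2,-3), heading=270, pen down
LT 150: heading 270 -> 60
BK 15: (2,-3) -> (-5.5,-15.99) [heading=60, draw]
FD 8: (-5.5,-15.99) -> (-1.5,-9.062) [heading=60, draw]
RT 90: heading 60 -> 330
LT 30: heading 330 -> 0
FD 9: (-1.5,-9.062) -> (7.5,-9.062) [heading=0, draw]
FD 8: (7.5,-9.062) -> (15.5,-9.062) [heading=0, draw]
LT 60: heading 0 -> 60
FD 18: (15.5,-9.062) -> (24.5,6.526) [heading=60, draw]
FD 16: (24.5,6.526) -> (32.5,20.383) [heading=60, draw]
LT 120: heading 60 -> 180
LT 90: heading 180 -> 270
FD 2: (32.5,20.383) -> (32.5,18.383) [heading=270, draw]
Final: pos=(32.5,18.383), heading=270, 7 segment(s) drawn

Segment lengths:
  seg 1: (2,-3) -> (-5.5,-15.99), length = 15
  seg 2: (-5.5,-15.99) -> (-1.5,-9.062), length = 8
  seg 3: (-1.5,-9.062) -> (7.5,-9.062), length = 9
  seg 4: (7.5,-9.062) -> (15.5,-9.062), length = 8
  seg 5: (15.5,-9.062) -> (24.5,6.526), length = 18
  seg 6: (24.5,6.526) -> (32.5,20.383), length = 16
  seg 7: (32.5,20.383) -> (32.5,18.383), length = 2
Total = 76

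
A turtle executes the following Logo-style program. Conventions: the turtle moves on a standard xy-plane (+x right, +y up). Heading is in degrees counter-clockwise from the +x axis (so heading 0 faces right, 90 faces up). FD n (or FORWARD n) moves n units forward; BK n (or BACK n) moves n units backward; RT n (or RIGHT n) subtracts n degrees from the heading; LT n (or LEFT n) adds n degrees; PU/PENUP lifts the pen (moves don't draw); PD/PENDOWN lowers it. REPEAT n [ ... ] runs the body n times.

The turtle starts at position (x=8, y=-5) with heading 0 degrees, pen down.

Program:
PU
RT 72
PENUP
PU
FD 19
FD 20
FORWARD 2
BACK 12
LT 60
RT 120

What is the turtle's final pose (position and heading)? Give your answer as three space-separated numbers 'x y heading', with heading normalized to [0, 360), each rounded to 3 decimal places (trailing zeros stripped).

Answer: 16.961 -32.581 228

Derivation:
Executing turtle program step by step:
Start: pos=(8,-5), heading=0, pen down
PU: pen up
RT 72: heading 0 -> 288
PU: pen up
PU: pen up
FD 19: (8,-5) -> (13.871,-23.07) [heading=288, move]
FD 20: (13.871,-23.07) -> (20.052,-42.091) [heading=288, move]
FD 2: (20.052,-42.091) -> (20.67,-43.993) [heading=288, move]
BK 12: (20.67,-43.993) -> (16.961,-32.581) [heading=288, move]
LT 60: heading 288 -> 348
RT 120: heading 348 -> 228
Final: pos=(16.961,-32.581), heading=228, 0 segment(s) drawn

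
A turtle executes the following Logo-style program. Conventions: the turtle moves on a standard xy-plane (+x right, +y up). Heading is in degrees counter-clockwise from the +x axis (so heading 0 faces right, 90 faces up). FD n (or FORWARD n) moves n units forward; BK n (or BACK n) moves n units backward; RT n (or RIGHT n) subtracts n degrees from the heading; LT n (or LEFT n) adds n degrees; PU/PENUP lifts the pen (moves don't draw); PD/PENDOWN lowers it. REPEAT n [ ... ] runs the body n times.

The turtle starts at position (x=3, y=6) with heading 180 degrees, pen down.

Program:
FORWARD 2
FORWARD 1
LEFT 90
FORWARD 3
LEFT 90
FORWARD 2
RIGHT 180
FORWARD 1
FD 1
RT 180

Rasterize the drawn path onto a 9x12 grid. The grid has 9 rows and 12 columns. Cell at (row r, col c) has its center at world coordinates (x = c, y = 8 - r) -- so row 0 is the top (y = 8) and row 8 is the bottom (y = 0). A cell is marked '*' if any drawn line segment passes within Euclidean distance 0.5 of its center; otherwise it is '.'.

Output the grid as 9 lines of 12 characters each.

Answer: ............
............
****........
*...........
*...........
***.........
............
............
............

Derivation:
Segment 0: (3,6) -> (1,6)
Segment 1: (1,6) -> (0,6)
Segment 2: (0,6) -> (-0,3)
Segment 3: (-0,3) -> (2,3)
Segment 4: (2,3) -> (1,3)
Segment 5: (1,3) -> (-0,3)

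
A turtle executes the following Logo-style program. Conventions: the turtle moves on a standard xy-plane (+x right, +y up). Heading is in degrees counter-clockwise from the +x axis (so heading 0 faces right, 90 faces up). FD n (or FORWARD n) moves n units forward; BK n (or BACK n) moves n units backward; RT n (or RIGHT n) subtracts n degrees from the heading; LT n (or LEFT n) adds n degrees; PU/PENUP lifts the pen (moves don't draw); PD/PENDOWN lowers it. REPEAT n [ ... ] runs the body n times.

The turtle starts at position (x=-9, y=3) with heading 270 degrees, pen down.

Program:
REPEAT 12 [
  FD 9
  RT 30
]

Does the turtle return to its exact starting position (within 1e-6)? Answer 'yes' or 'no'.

Answer: yes

Derivation:
Executing turtle program step by step:
Start: pos=(-9,3), heading=270, pen down
REPEAT 12 [
  -- iteration 1/12 --
  FD 9: (-9,3) -> (-9,-6) [heading=270, draw]
  RT 30: heading 270 -> 240
  -- iteration 2/12 --
  FD 9: (-9,-6) -> (-13.5,-13.794) [heading=240, draw]
  RT 30: heading 240 -> 210
  -- iteration 3/12 --
  FD 9: (-13.5,-13.794) -> (-21.294,-18.294) [heading=210, draw]
  RT 30: heading 210 -> 180
  -- iteration 4/12 --
  FD 9: (-21.294,-18.294) -> (-30.294,-18.294) [heading=180, draw]
  RT 30: heading 180 -> 150
  -- iteration 5/12 --
  FD 9: (-30.294,-18.294) -> (-38.088,-13.794) [heading=150, draw]
  RT 30: heading 150 -> 120
  -- iteration 6/12 --
  FD 9: (-38.088,-13.794) -> (-42.588,-6) [heading=120, draw]
  RT 30: heading 120 -> 90
  -- iteration 7/12 --
  FD 9: (-42.588,-6) -> (-42.588,3) [heading=90, draw]
  RT 30: heading 90 -> 60
  -- iteration 8/12 --
  FD 9: (-42.588,3) -> (-38.088,10.794) [heading=60, draw]
  RT 30: heading 60 -> 30
  -- iteration 9/12 --
  FD 9: (-38.088,10.794) -> (-30.294,15.294) [heading=30, draw]
  RT 30: heading 30 -> 0
  -- iteration 10/12 --
  FD 9: (-30.294,15.294) -> (-21.294,15.294) [heading=0, draw]
  RT 30: heading 0 -> 330
  -- iteration 11/12 --
  FD 9: (-21.294,15.294) -> (-13.5,10.794) [heading=330, draw]
  RT 30: heading 330 -> 300
  -- iteration 12/12 --
  FD 9: (-13.5,10.794) -> (-9,3) [heading=300, draw]
  RT 30: heading 300 -> 270
]
Final: pos=(-9,3), heading=270, 12 segment(s) drawn

Start position: (-9, 3)
Final position: (-9, 3)
Distance = 0; < 1e-6 -> CLOSED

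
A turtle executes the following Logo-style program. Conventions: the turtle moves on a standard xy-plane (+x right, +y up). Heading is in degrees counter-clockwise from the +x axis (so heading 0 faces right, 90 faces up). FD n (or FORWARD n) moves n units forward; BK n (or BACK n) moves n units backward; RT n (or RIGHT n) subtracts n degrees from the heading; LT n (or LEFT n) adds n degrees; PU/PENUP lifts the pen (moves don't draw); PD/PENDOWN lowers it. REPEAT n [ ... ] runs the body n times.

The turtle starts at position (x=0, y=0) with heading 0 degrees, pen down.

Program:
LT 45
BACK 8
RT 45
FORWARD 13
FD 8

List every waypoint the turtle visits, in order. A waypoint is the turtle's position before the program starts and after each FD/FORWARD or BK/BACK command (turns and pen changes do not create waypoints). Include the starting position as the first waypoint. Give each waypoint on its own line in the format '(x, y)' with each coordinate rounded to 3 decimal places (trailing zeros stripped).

Executing turtle program step by step:
Start: pos=(0,0), heading=0, pen down
LT 45: heading 0 -> 45
BK 8: (0,0) -> (-5.657,-5.657) [heading=45, draw]
RT 45: heading 45 -> 0
FD 13: (-5.657,-5.657) -> (7.343,-5.657) [heading=0, draw]
FD 8: (7.343,-5.657) -> (15.343,-5.657) [heading=0, draw]
Final: pos=(15.343,-5.657), heading=0, 3 segment(s) drawn
Waypoints (4 total):
(0, 0)
(-5.657, -5.657)
(7.343, -5.657)
(15.343, -5.657)

Answer: (0, 0)
(-5.657, -5.657)
(7.343, -5.657)
(15.343, -5.657)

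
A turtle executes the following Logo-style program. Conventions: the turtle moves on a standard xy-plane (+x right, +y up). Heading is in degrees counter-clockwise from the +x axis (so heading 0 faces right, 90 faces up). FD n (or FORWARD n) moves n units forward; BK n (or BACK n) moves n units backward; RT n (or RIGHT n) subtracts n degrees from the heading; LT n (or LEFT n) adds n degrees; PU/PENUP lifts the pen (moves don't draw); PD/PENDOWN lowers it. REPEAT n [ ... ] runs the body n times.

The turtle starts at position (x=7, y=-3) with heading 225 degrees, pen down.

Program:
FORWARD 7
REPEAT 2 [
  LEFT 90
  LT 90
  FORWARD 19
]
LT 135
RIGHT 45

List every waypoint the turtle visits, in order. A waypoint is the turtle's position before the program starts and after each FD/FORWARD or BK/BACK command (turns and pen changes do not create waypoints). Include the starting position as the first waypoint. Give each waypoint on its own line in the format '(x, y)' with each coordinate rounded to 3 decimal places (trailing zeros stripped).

Executing turtle program step by step:
Start: pos=(7,-3), heading=225, pen down
FD 7: (7,-3) -> (2.05,-7.95) [heading=225, draw]
REPEAT 2 [
  -- iteration 1/2 --
  LT 90: heading 225 -> 315
  LT 90: heading 315 -> 45
  FD 19: (2.05,-7.95) -> (15.485,5.485) [heading=45, draw]
  -- iteration 2/2 --
  LT 90: heading 45 -> 135
  LT 90: heading 135 -> 225
  FD 19: (15.485,5.485) -> (2.05,-7.95) [heading=225, draw]
]
LT 135: heading 225 -> 0
RT 45: heading 0 -> 315
Final: pos=(2.05,-7.95), heading=315, 3 segment(s) drawn
Waypoints (4 total):
(7, -3)
(2.05, -7.95)
(15.485, 5.485)
(2.05, -7.95)

Answer: (7, -3)
(2.05, -7.95)
(15.485, 5.485)
(2.05, -7.95)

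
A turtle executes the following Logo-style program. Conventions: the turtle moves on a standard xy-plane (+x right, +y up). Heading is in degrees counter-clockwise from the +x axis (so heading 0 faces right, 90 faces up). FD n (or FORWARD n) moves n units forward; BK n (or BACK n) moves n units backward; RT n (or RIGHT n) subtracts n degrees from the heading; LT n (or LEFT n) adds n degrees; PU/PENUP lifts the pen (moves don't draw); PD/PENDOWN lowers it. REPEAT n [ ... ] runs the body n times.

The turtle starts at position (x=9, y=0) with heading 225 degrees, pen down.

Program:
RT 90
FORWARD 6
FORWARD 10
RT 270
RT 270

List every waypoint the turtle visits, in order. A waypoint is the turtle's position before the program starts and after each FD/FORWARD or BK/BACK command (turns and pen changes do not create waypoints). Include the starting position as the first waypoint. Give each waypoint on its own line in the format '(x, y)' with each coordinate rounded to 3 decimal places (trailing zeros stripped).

Answer: (9, 0)
(4.757, 4.243)
(-2.314, 11.314)

Derivation:
Executing turtle program step by step:
Start: pos=(9,0), heading=225, pen down
RT 90: heading 225 -> 135
FD 6: (9,0) -> (4.757,4.243) [heading=135, draw]
FD 10: (4.757,4.243) -> (-2.314,11.314) [heading=135, draw]
RT 270: heading 135 -> 225
RT 270: heading 225 -> 315
Final: pos=(-2.314,11.314), heading=315, 2 segment(s) drawn
Waypoints (3 total):
(9, 0)
(4.757, 4.243)
(-2.314, 11.314)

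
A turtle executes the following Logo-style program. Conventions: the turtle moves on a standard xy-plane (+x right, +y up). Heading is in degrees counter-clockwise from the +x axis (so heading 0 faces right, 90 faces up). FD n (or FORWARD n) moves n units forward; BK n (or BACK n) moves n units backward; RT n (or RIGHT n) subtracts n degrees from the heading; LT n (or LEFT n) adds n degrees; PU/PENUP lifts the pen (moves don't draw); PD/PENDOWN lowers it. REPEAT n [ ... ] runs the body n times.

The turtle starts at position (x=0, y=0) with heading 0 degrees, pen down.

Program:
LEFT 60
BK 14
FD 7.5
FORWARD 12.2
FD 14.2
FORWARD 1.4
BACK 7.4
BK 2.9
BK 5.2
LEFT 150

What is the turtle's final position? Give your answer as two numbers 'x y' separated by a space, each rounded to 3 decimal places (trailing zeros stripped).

Answer: 2.9 5.023

Derivation:
Executing turtle program step by step:
Start: pos=(0,0), heading=0, pen down
LT 60: heading 0 -> 60
BK 14: (0,0) -> (-7,-12.124) [heading=60, draw]
FD 7.5: (-7,-12.124) -> (-3.25,-5.629) [heading=60, draw]
FD 12.2: (-3.25,-5.629) -> (2.85,4.936) [heading=60, draw]
FD 14.2: (2.85,4.936) -> (9.95,17.234) [heading=60, draw]
FD 1.4: (9.95,17.234) -> (10.65,18.446) [heading=60, draw]
BK 7.4: (10.65,18.446) -> (6.95,12.038) [heading=60, draw]
BK 2.9: (6.95,12.038) -> (5.5,9.526) [heading=60, draw]
BK 5.2: (5.5,9.526) -> (2.9,5.023) [heading=60, draw]
LT 150: heading 60 -> 210
Final: pos=(2.9,5.023), heading=210, 8 segment(s) drawn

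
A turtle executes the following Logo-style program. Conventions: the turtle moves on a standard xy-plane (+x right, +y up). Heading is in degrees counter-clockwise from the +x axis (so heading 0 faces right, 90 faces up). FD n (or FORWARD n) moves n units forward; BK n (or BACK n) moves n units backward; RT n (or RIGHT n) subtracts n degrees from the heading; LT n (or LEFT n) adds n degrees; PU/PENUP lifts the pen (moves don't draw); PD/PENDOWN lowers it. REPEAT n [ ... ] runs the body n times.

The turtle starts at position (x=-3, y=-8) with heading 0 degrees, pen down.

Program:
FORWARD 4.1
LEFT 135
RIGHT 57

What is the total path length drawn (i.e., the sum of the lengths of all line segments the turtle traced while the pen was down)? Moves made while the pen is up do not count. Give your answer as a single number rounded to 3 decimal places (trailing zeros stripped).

Answer: 4.1

Derivation:
Executing turtle program step by step:
Start: pos=(-3,-8), heading=0, pen down
FD 4.1: (-3,-8) -> (1.1,-8) [heading=0, draw]
LT 135: heading 0 -> 135
RT 57: heading 135 -> 78
Final: pos=(1.1,-8), heading=78, 1 segment(s) drawn

Segment lengths:
  seg 1: (-3,-8) -> (1.1,-8), length = 4.1
Total = 4.1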